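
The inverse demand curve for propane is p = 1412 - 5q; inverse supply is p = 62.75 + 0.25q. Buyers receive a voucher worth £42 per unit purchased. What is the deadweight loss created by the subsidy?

Pre-subsidy: 1412 - 5q = 62.75 + 0.25q gives q* = 257 and p* = 127.
With the rebate, buyers effectively pay pb = ps − 42, where ps is the price sellers receive.
On the curves, pb = 1412 - 5q and ps = 62.75 + 0.25q; the wedge ps − pb = 42 gives 62.75 + 0.25q − (1412 - 5q) = 42, so q' = 265.
Then pb = 1412 − 5·265 = 87 and ps = 62.75 + 0.25·265 = 129.
The subsidy expands output by 265 − 257 = 8 past the efficient level; on those units the gap between marginal cost and willingness to pay runs from 0 up to 42.
DWL = ½ × 42 × 8 = 168.

Deadweight loss = £168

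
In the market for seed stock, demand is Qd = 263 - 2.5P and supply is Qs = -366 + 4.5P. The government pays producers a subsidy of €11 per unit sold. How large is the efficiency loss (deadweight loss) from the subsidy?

Deadweight loss = 5445/56

Pre-subsidy: 263 - 2.5P = -366 + 4.5P gives P* = 629/7, Q* = 537/14.
With the subsidy, sellers receive Ps = Pb + 11 for each unit, where Pb is the price buyers pay.
Supply in terms of Pb becomes Qs = -366 + 4.5(Pb + 11) = -316.5 + 4.5Pb. Setting this equal to demand: 263 - 2.5Pb = -316.5 + 4.5Pb, so Pb = 1159/14.
Sellers receive Ps = 1159/14 + 11 = 1313/14; Q' = 263 − 2.5·(1159/14) = 1569/28.
The subsidy expands output by 1569/28 − 537/14 = 495/28 past the efficient level; on those units the gap between marginal cost and willingness to pay runs from 0 up to 11.
DWL = ½ × 11 × 495/28 = 5445/56.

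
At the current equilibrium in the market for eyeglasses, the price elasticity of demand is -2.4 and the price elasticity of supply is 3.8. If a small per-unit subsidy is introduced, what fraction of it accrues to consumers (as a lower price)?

For a small subsidy around the equilibrium, the benefit split depends on the relative slopes, which at a point are proportional to the elasticities.
Buyer share = εs/(εs + |εd|) = 3.8/(3.8 + 2.4) = 19/31; seller share = |εd|/(εs + |εd|) = 12/31.

Consumer share = 19/31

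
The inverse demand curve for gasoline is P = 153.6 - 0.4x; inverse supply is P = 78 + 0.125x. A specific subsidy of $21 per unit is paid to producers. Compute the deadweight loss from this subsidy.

Deadweight loss = $420

Pre-subsidy: 153.6 - 0.4x = 78 + 0.125x gives x* = 144 and P* = 96.
With the subsidy, sellers receive Ps = Pb + 21 for each unit, where Pb is the price buyers pay.
On the curves, Pb = 153.6 - 0.4x and Ps = 78 + 0.125x; the wedge Ps − Pb = 21 gives 78 + 0.125x − (153.6 - 0.4x) = 21, so x' = 184.
Then Pb = 153.6 − 0.4·184 = 80 and Ps = 78 + 0.125·184 = 101.
The subsidy expands output by 184 − 144 = 40 past the efficient level; on those units the gap between marginal cost and willingness to pay runs from 0 up to 21.
DWL = ½ × 21 × 40 = 420.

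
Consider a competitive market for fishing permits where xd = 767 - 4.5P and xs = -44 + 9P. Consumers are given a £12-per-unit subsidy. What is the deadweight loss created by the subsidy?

Deadweight loss = £216

Pre-subsidy: 767 - 4.5P = -44 + 9P gives P* = 1622/27, x* = 1490/3.
With the rebate, buyers effectively pay Pb = Ps − 12, where Ps is the price sellers receive.
Demand in terms of Ps becomes xd = 767 − 4.5(Ps − 12) = 821 - 4.5Ps. Setting this equal to supply: 821 - 4.5Ps = -44 + 9Ps, so Ps = 1730/27.
Buyers pay Pb = 1730/27 − 12 = 1406/27; x' = -44 + 9·(1730/27) = 1598/3.
The subsidy expands output by 1598/3 − 1490/3 = 36 past the efficient level; on those units the gap between marginal cost and willingness to pay runs from 0 up to 12.
DWL = ½ × 12 × 36 = 216.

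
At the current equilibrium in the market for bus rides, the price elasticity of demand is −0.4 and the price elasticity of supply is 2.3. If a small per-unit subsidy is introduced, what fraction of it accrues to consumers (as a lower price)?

Consumer share = 23/27

For a small subsidy around the equilibrium, the benefit split depends on the relative slopes, which at a point are proportional to the elasticities.
Buyer share = εs/(εs + |εd|) = 2.3/(2.3 + 0.4) = 23/27; seller share = |εd|/(εs + |εd|) = 4/27.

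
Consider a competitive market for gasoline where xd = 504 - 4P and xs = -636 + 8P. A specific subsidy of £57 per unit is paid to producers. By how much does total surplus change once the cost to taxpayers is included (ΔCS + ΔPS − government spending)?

Pre-subsidy: 504 - 4P = -636 + 8P gives P* = 95, x* = 124.
With the subsidy, sellers receive Ps = Pb + 57 for each unit, where Pb is the price buyers pay.
Supply in terms of Pb becomes xs = -636 + 8(Pb + 57) = -180 + 8Pb. Setting this equal to demand: 504 - 4Pb = -180 + 8Pb, so Pb = 57.
Sellers receive Ps = 57 + 57 = 114; x' = 504 − 4·57 = 276.
ΔCS = ½(124 + 276)(95 − 57) = 7600; ΔPS = ½(124 + 276)(114 − 95) = 3800.
Government spending = 57 × 276 = 15732.
Net change = 7600 + 3800 − 15732 = -4332. The loss equals the DWL triangle ½·57·152.

Net change in total surplus = -£4332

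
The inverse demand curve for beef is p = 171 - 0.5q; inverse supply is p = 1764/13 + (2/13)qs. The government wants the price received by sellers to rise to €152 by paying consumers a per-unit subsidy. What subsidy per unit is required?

At a seller price of 152, quantity supplied is -882 + 6.5·152 = 106.
Buyers absorb 106 only when they pay pb = 171 − 0.5·106 = 118.
s = ps − pb = 152 − 118 = 34.

Required subsidy s = €34 per unit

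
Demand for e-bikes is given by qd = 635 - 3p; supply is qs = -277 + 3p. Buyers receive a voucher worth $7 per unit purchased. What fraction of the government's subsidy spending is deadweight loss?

DWL / government spending = 21/758

Pre-subsidy: 635 - 3p = -277 + 3p gives p* = 152, q* = 179.
With the rebate, buyers effectively pay pb = ps − 7, where ps is the price sellers receive.
Demand in terms of ps becomes qd = 635 − 3(ps − 7) = 656 - 3ps. Setting this equal to supply: 656 - 3ps = -277 + 3ps, so ps = 155.5.
Buyers pay pb = 155.5 − 7 = 148.5; q' = -277 + 3·155.5 = 189.5.
ΔCS = ½(179 + 189.5)(152 − 148.5) = 644.875; ΔPS = ½(179 + 189.5)(155.5 − 152) = 644.875.
Government spending = 7 × 189.5 = 1326.5.
DWL = ½ × 7 × (189.5 − 179) = 36.75; fraction = 36.75 / 1326.5 = 21/758.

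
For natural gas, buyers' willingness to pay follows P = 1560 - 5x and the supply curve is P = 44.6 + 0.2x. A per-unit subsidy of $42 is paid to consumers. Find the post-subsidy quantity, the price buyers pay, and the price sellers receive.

x' = 299.5; buyers pay $62.5; sellers receive $104.5

Pre-subsidy: 1560 - 5x = 44.6 + 0.2x gives x* = 7577/26 and P* = 2675/26.
With the rebate, buyers effectively pay Pb = Ps − 42, where Ps is the price sellers receive.
On the curves, Pb = 1560 - 5x and Ps = 44.6 + 0.2x; the wedge Ps − Pb = 42 gives 44.6 + 0.2x − (1560 - 5x) = 42, so x' = 299.5.
Then Pb = 1560 − 5·299.5 = 62.5 and Ps = 44.6 + 0.2·299.5 = 104.5.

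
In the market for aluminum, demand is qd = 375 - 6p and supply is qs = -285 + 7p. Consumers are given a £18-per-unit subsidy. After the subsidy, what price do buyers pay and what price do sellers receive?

Pre-subsidy: 375 - 6p = -285 + 7p gives p* = 660/13, q* = 915/13.
With the rebate, buyers effectively pay pb = ps − 18, where ps is the price sellers receive.
Demand in terms of ps becomes qd = 375 − 6(ps − 18) = 483 - 6ps. Setting this equal to supply: 483 - 6ps = -285 + 7ps, so ps = 768/13.
Buyers pay pb = 768/13 − 18 = 534/13; q' = -285 + 7·(768/13) = 1671/13.

Buyers pay 534/13; sellers receive 768/13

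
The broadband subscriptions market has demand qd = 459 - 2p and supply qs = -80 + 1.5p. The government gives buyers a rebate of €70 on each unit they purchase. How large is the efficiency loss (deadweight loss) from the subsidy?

Pre-subsidy: 459 - 2p = -80 + 1.5p gives p* = 154, q* = 151.
With the rebate, buyers effectively pay pb = ps − 70, where ps is the price sellers receive.
Demand in terms of ps becomes qd = 459 − 2(ps − 70) = 599 - 2ps. Setting this equal to supply: 599 - 2ps = -80 + 1.5ps, so ps = 194.
Buyers pay pb = 194 − 70 = 124; q' = -80 + 1.5·194 = 211.
The subsidy expands output by 211 − 151 = 60 past the efficient level; on those units the gap between marginal cost and willingness to pay runs from 0 up to 70.
DWL = ½ × 70 × 60 = 2100.

Deadweight loss = €2100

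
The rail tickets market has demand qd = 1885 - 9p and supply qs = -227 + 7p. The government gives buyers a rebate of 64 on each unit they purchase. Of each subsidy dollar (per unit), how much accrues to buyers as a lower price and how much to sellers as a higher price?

Pre-subsidy: 1885 - 9p = -227 + 7p gives p* = 132, q* = 697.
With the rebate, buyers effectively pay pb = ps − 64, where ps is the price sellers receive.
Demand in terms of ps becomes qd = 1885 − 9(ps − 64) = 2461 - 9ps. Setting this equal to supply: 2461 - 9ps = -227 + 7ps, so ps = 168.
Buyers pay pb = 168 − 64 = 104; q' = -227 + 7·168 = 949.
Buyers' price falls by p* − pb = 132 − 104 = 28; sellers' price rises by ps − p* = 168 − 132 = 36.

Buyers gain 28 per unit; sellers gain 36 per unit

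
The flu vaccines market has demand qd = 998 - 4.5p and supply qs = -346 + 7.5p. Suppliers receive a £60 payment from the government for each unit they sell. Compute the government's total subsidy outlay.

Government cost = £39765

Pre-subsidy: 998 - 4.5p = -346 + 7.5p gives p* = 112, q* = 494.
With the subsidy, sellers receive ps = pb + 60 for each unit, where pb is the price buyers pay.
Supply in terms of pb becomes qs = -346 + 7.5(pb + 60) = 104 + 7.5pb. Setting this equal to demand: 998 - 4.5pb = 104 + 7.5pb, so pb = 74.5.
Sellers receive ps = 74.5 + 60 = 134.5; q' = 998 − 4.5·74.5 = 662.75.
Government outlay = subsidy × quantity = 60 × 662.75 = 39765.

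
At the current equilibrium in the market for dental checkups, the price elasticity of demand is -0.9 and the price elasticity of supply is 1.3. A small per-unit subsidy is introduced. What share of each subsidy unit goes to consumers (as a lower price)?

For a small subsidy around the equilibrium, the benefit split depends on the relative slopes, which at a point are proportional to the elasticities.
Buyer share = εs/(εs + |εd|) = 1.3/(1.3 + 0.9) = 13/22; seller share = |εd|/(εs + |εd|) = 9/22.

Consumer share = 13/22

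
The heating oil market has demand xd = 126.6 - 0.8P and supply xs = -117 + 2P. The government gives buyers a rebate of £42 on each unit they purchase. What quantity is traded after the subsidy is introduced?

x' = 81

Pre-subsidy: 126.6 - 0.8P = -117 + 2P gives P* = 87, x* = 57.
With the rebate, buyers effectively pay Pb = Ps − 42, where Ps is the price sellers receive.
Demand in terms of Ps becomes xd = 126.6 − 0.8(Ps − 42) = 160.2 - 0.8Ps. Setting this equal to supply: 160.2 - 0.8Ps = -117 + 2Ps, so Ps = 99.
Buyers pay Pb = 99 − 42 = 57; x' = -117 + 2·99 = 81.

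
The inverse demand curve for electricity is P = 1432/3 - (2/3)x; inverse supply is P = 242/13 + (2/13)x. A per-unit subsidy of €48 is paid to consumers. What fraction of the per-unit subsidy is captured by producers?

Producer share = 0.1875

Pre-subsidy: 1432/3 - (2/3)x = 242/13 + (2/13)x gives x* = 559.0625 and P* = 104.625.
With the rebate, buyers effectively pay Pb = Ps − 48, where Ps is the price sellers receive.
On the curves, Pb = 1432/3 - (2/3)x and Ps = 242/13 + (2/13)x; the wedge Ps − Pb = 48 gives 242/13 + (2/13)x − (1432/3 - (2/3)x) = 48, so x' = 617.5625.
Then Pb = 1432/3 − (2/3)·617.5625 = 65.625 and Ps = 242/13 + (2/13)·617.5625 = 113.625.
Buyers' price falls by P* − Pb = 104.625 − 65.625 = 39; sellers' price rises by Ps − P* = 113.625 − 104.625 = 9.
So producers capture 9/48 = 0.1875 of each unit of subsidy.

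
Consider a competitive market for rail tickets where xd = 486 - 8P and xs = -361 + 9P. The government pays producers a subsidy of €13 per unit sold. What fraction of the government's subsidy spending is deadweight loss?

Pre-subsidy: 486 - 8P = -361 + 9P gives P* = 847/17, x* = 1486/17.
With the subsidy, sellers receive Ps = Pb + 13 for each unit, where Pb is the price buyers pay.
Supply in terms of Pb becomes xs = -361 + 9(Pb + 13) = -244 + 9Pb. Setting this equal to demand: 486 - 8Pb = -244 + 9Pb, so Pb = 730/17.
Sellers receive Ps = 730/17 + 13 = 951/17; x' = 486 − 8·(730/17) = 2422/17.
ΔCS = ½(1486/17 + 2422/17)(847/17 − 730/17) = 228618/289; ΔPS = ½(1486/17 + 2422/17)(951/17 − 847/17) = 203216/289.
Government spending = 13 × 2422/17 = 31486/17.
DWL = ½ × 13 × (2422/17 − 1486/17) = 6084/17; fraction = (6084/17) / (31486/17) = 234/1211.

DWL / government spending = 234/1211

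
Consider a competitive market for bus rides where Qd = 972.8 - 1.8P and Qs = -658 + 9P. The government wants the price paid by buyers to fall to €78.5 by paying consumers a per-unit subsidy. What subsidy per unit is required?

Required subsidy s = €87 per unit

At a buyer price of 78.5, quantity demanded is 972.8 − 1.8·78.5 = 831.5.
Sellers supply 831.5 only when they receive Ps with -658 + 9·Ps = 831.5, i.e. Ps = 165.5.
s = Ps − Pb = 165.5 − 78.5 = 87.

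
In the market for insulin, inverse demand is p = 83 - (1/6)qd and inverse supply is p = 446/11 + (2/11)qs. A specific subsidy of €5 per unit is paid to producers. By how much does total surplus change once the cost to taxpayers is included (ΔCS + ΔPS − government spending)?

Net change in total surplus = -825/23

Pre-subsidy: 83 - (1/6)q = 446/11 + (2/11)q gives q* = 2802/23 and p* = 1442/23.
With the subsidy, sellers receive ps = pb + 5 for each unit, where pb is the price buyers pay.
On the curves, pb = 83 - (1/6)q and ps = 446/11 + (2/11)q; the wedge ps − pb = 5 gives 446/11 + (2/11)q − (83 - (1/6)q) = 5, so q' = 3132/23.
Then pb = 83 − (1/6)·(3132/23) = 1387/23 and ps = 446/11 + (2/11)·(3132/23) = 1502/23.
ΔCS = ½(2802/23 + 3132/23)(1442/23 − 1387/23) = 7095/23; ΔPS = ½(2802/23 + 3132/23)(1502/23 − 1442/23) = 7740/23.
Government spending = 5 × 3132/23 = 15660/23.
Net change = 7095/23 + 7740/23 − 15660/23 = -825/23. The loss equals the DWL triangle ½·5·330/23.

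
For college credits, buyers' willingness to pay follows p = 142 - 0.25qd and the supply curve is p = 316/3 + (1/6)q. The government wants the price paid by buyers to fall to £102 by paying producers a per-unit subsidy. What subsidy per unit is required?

At a buyer price of 102, quantity demanded is 568 − 4·102 = 160.
Sellers supply 160 only when they receive ps = 316/3 + (1/6)·160 = 132.
s = ps − pb = 132 − 102 = 30.

Required subsidy s = £30 per unit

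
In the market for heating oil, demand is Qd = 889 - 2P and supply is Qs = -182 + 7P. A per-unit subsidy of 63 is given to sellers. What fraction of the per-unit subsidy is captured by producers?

Pre-subsidy: 889 - 2P = -182 + 7P gives P* = 119, Q* = 651.
With the subsidy, sellers receive Ps = Pb + 63 for each unit, where Pb is the price buyers pay.
Supply in terms of Pb becomes Qs = -182 + 7(Pb + 63) = 259 + 7Pb. Setting this equal to demand: 889 - 2Pb = 259 + 7Pb, so Pb = 70.
Sellers receive Ps = 70 + 63 = 133; Q' = 889 − 2·70 = 749.
Buyers' price falls by P* − Pb = 119 − 70 = 49; sellers' price rises by Ps − P* = 133 − 119 = 14.
So producers capture 14/63 = 2/9 of each unit of subsidy.

Producer share = 2/9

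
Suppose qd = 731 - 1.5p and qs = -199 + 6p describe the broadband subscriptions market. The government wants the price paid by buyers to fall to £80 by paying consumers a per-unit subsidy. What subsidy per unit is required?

At a buyer price of 80, quantity demanded is 731 − 1.5·80 = 611.
Sellers supply 611 only when they receive ps with -199 + 6·ps = 611, i.e. ps = 135.
s = ps − pb = 135 − 80 = 55.

Required subsidy s = £55 per unit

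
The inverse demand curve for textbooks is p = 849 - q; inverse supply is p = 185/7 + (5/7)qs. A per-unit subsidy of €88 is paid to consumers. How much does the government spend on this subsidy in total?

Government cost = 140228/3

Pre-subsidy: 849 - q = 185/7 + (5/7)q gives q* = 2879/6 and p* = 2215/6.
With the rebate, buyers effectively pay pb = ps − 88, where ps is the price sellers receive.
On the curves, pb = 849 - q and ps = 185/7 + (5/7)q; the wedge ps − pb = 88 gives 185/7 + (5/7)q − (849 - q) = 88, so q' = 3187/6.
Then pb = 849 − 1·(3187/6) = 1907/6 and ps = 185/7 + (5/7)·(3187/6) = 2435/6.
Government outlay = subsidy × quantity = 88 × 3187/6 = 140228/3.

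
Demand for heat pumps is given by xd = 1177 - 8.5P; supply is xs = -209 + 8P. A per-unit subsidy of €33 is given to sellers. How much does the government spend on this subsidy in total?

Government cost = €19767

Pre-subsidy: 1177 - 8.5P = -209 + 8P gives P* = 84, x* = 463.
With the subsidy, sellers receive Ps = Pb + 33 for each unit, where Pb is the price buyers pay.
Supply in terms of Pb becomes xs = -209 + 8(Pb + 33) = 55 + 8Pb. Setting this equal to demand: 1177 - 8.5Pb = 55 + 8Pb, so Pb = 68.
Sellers receive Ps = 68 + 33 = 101; x' = 1177 − 8.5·68 = 599.
Government outlay = subsidy × quantity = 33 × 599 = 19767.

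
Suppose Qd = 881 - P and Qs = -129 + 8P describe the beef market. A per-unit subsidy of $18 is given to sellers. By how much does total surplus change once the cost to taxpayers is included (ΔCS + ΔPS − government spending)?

Pre-subsidy: 881 - P = -129 + 8P gives P* = 1010/9, Q* = 6919/9.
With the subsidy, sellers receive Ps = Pb + 18 for each unit, where Pb is the price buyers pay.
Supply in terms of Pb becomes Qs = -129 + 8(Pb + 18) = 15 + 8Pb. Setting this equal to demand: 881 - Pb = 15 + 8Pb, so Pb = 866/9.
Sellers receive Ps = 866/9 + 18 = 1028/9; Q' = 881 − 1·(866/9) = 7063/9.
ΔCS = ½(6919/9 + 7063/9)(1010/9 − 866/9) = 111856/9; ΔPS = ½(6919/9 + 7063/9)(1028/9 − 1010/9) = 13982/9.
Government spending = 18 × 7063/9 = 14126.
Net change = 111856/9 + 13982/9 − 14126 = -144. The loss equals the DWL triangle ½·18·16.

Net change in total surplus = -$144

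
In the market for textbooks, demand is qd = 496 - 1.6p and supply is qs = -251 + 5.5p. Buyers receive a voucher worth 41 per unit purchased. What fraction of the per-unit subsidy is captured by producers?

Pre-subsidy: 496 - 1.6p = -251 + 5.5p gives p* = 7470/71, q* = 23264/71.
With the rebate, buyers effectively pay pb = ps − 41, where ps is the price sellers receive.
Demand in terms of ps becomes qd = 496 − 1.6(ps − 41) = 561.6 - 1.6ps. Setting this equal to supply: 561.6 - 1.6ps = -251 + 5.5ps, so ps = 8126/71.
Buyers pay pb = 8126/71 − 41 = 5215/71; q' = -251 + 5.5·(8126/71) = 26872/71.
Buyers' price falls by p* − pb = 7470/71 − 5215/71 = 2255/71; sellers' price rises by ps − p* = 8126/71 − 7470/71 = 656/71.
So producers capture (656/71)/41 = 16/71 of each unit of subsidy.

Producer share = 16/71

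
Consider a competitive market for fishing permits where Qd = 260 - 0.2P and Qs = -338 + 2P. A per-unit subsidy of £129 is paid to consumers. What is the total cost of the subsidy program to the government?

Pre-subsidy: 260 - 0.2P = -338 + 2P gives P* = 2990/11, Q* = 2262/11.
With the rebate, buyers effectively pay Pb = Ps − 129, where Ps is the price sellers receive.
Demand in terms of Ps becomes Qd = 260 − 0.2(Ps − 129) = 285.8 - 0.2Ps. Setting this equal to supply: 285.8 - 0.2Ps = -338 + 2Ps, so Ps = 3119/11.
Buyers pay Pb = 3119/11 − 129 = 1700/11; Q' = -338 + 2·(3119/11) = 2520/11.
Government outlay = subsidy × quantity = 129 × 2520/11 = 325080/11.

Government cost = 325080/11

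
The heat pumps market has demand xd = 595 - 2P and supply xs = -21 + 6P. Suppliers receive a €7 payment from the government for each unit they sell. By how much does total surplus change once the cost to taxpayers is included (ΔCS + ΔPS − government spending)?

Pre-subsidy: 595 - 2P = -21 + 6P gives P* = 77, x* = 441.
With the subsidy, sellers receive Ps = Pb + 7 for each unit, where Pb is the price buyers pay.
Supply in terms of Pb becomes xs = -21 + 6(Pb + 7) = 21 + 6Pb. Setting this equal to demand: 595 - 2Pb = 21 + 6Pb, so Pb = 71.75.
Sellers receive Ps = 71.75 + 7 = 78.75; x' = 595 − 2·71.75 = 451.5.
ΔCS = ½(441 + 451.5)(77 − 71.75) = 2342.8125; ΔPS = ½(441 + 451.5)(78.75 − 77) = 780.9375.
Government spending = 7 × 451.5 = 3160.5.
Net change = 2342.8125 + 780.9375 − 3160.5 = -36.75. The loss equals the DWL triangle ½·7·10.5.

Net change in total surplus = -€36.75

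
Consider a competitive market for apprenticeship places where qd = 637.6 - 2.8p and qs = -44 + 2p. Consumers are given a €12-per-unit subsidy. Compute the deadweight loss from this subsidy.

Pre-subsidy: 637.6 - 2.8p = -44 + 2p gives p* = 142, q* = 240.
With the rebate, buyers effectively pay pb = ps − 12, where ps is the price sellers receive.
Demand in terms of ps becomes qd = 637.6 − 2.8(ps − 12) = 671.2 - 2.8ps. Setting this equal to supply: 671.2 - 2.8ps = -44 + 2ps, so ps = 149.
Buyers pay pb = 149 − 12 = 137; q' = -44 + 2·149 = 254.
The subsidy expands output by 254 − 240 = 14 past the efficient level; on those units the gap between marginal cost and willingness to pay runs from 0 up to 12.
DWL = ½ × 12 × 14 = 84.

Deadweight loss = €84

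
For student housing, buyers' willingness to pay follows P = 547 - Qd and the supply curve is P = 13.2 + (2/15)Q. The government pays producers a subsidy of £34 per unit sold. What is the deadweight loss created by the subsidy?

Pre-subsidy: 547 - Q = 13.2 + (2/15)Q gives Q* = 471 and P* = 76.
With the subsidy, sellers receive Ps = Pb + 34 for each unit, where Pb is the price buyers pay.
On the curves, Pb = 547 - Q and Ps = 13.2 + (2/15)Q; the wedge Ps − Pb = 34 gives 13.2 + (2/15)Q − (547 - Q) = 34, so Q' = 501.
Then Pb = 547 − 1·501 = 46 and Ps = 13.2 + (2/15)·501 = 80.
The subsidy expands output by 501 − 471 = 30 past the efficient level; on those units the gap between marginal cost and willingness to pay runs from 0 up to 34.
DWL = ½ × 34 × 30 = 510.

Deadweight loss = £510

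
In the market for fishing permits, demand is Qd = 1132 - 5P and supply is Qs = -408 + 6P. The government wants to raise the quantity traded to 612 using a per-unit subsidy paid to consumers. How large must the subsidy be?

At Q = 612, invert demand for the buyer price: Pb = (1132 − 612)/5 = 104; invert supply for the seller price: Ps = (612 − (-408))/6 = 170.
The subsidy must fill the gap: s = Ps − Pb = 170 − 104 = 66.

Required subsidy s = 66 per unit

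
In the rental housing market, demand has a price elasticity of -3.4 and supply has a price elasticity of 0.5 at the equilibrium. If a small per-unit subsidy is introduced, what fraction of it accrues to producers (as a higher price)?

For a small subsidy around the equilibrium, the benefit split depends on the relative slopes, which at a point are proportional to the elasticities.
Buyer share = εs/(εs + |εd|) = 0.5/(0.5 + 3.4) = 5/39; seller share = |εd|/(εs + |εd|) = 34/39.
So producers capture 34/39 of the subsidy.

Producer share = 34/39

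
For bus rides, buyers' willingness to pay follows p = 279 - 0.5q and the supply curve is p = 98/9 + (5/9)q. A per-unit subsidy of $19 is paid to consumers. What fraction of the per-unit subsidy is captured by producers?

Producer share = 10/19

Pre-subsidy: 279 - 0.5q = 98/9 + (5/9)q gives q* = 254 and p* = 152.
With the rebate, buyers effectively pay pb = ps − 19, where ps is the price sellers receive.
On the curves, pb = 279 - 0.5q and ps = 98/9 + (5/9)q; the wedge ps − pb = 19 gives 98/9 + (5/9)q − (279 - 0.5q) = 19, so q' = 272.
Then pb = 279 − 0.5·272 = 143 and ps = 98/9 + (5/9)·272 = 162.
Buyers' price falls by p* − pb = 152 − 143 = 9; sellers' price rises by ps − p* = 162 − 152 = 10.
So producers capture 10/19 = 10/19 of each unit of subsidy.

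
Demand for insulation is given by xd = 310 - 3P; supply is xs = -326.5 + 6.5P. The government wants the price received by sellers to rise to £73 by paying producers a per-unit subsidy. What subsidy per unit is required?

At a seller price of 73, quantity supplied is -326.5 + 6.5·73 = 148.
Buyers absorb 148 only when they pay Pb with 310 − 3·Pb = 148, i.e. Pb = 54.
s = Ps − Pb = 73 − 54 = 19.

Required subsidy s = £19 per unit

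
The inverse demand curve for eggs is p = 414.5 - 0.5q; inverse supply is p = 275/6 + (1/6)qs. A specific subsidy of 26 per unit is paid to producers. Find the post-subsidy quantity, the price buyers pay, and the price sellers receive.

Pre-subsidy: 414.5 - 0.5q = 275/6 + (1/6)q gives q* = 553 and p* = 138.
With the subsidy, sellers receive ps = pb + 26 for each unit, where pb is the price buyers pay.
On the curves, pb = 414.5 - 0.5q and ps = 275/6 + (1/6)q; the wedge ps − pb = 26 gives 275/6 + (1/6)q − (414.5 - 0.5q) = 26, so q' = 592.
Then pb = 414.5 − 0.5·592 = 118.5 and ps = 275/6 + (1/6)·592 = 144.5.

q' = 592; buyers pay 118.5; sellers receive 144.5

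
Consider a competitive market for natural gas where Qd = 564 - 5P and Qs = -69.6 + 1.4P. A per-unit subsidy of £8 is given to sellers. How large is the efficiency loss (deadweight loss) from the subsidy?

Pre-subsidy: 564 - 5P = -69.6 + 1.4P gives P* = 99, Q* = 69.
With the subsidy, sellers receive Ps = Pb + 8 for each unit, where Pb is the price buyers pay.
Supply in terms of Pb becomes Qs = -69.6 + 1.4(Pb + 8) = -58.4 + 1.4Pb. Setting this equal to demand: 564 - 5Pb = -58.4 + 1.4Pb, so Pb = 97.25.
Sellers receive Ps = 97.25 + 8 = 105.25; Q' = 564 − 5·97.25 = 77.75.
The subsidy expands output by 77.75 − 69 = 8.75 past the efficient level; on those units the gap between marginal cost and willingness to pay runs from 0 up to 8.
DWL = ½ × 8 × 8.75 = 35.

Deadweight loss = £35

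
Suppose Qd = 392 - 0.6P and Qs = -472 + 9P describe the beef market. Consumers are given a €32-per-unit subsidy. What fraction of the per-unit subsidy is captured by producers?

Pre-subsidy: 392 - 0.6P = -472 + 9P gives P* = 90, Q* = 338.
With the rebate, buyers effectively pay Pb = Ps − 32, where Ps is the price sellers receive.
Demand in terms of Ps becomes Qd = 392 − 0.6(Ps − 32) = 411.2 - 0.6Ps. Setting this equal to supply: 411.2 - 0.6Ps = -472 + 9Ps, so Ps = 92.
Buyers pay Pb = 92 − 32 = 60; Q' = -472 + 9·92 = 356.
Buyers' price falls by P* − Pb = 90 − 60 = 30; sellers' price rises by Ps − P* = 92 − 90 = 2.
So producers capture 2/32 = 0.0625 of each unit of subsidy.

Producer share = 0.0625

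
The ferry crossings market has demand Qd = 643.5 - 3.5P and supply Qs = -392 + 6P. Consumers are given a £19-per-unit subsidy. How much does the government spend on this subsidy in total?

Pre-subsidy: 643.5 - 3.5P = -392 + 6P gives P* = 109, Q* = 262.
With the rebate, buyers effectively pay Pb = Ps − 19, where Ps is the price sellers receive.
Demand in terms of Ps becomes Qd = 643.5 − 3.5(Ps − 19) = 710 - 3.5Ps. Setting this equal to supply: 710 - 3.5Ps = -392 + 6Ps, so Ps = 116.
Buyers pay Pb = 116 − 19 = 97; Q' = -392 + 6·116 = 304.
Government outlay = subsidy × quantity = 19 × 304 = 5776.

Government cost = £5776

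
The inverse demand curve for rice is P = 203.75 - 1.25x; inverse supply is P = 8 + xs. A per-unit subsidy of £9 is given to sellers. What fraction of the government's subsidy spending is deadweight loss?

DWL / government spending = 2/91

Pre-subsidy: 203.75 - 1.25x = 8 + x gives x* = 87 and P* = 95.
With the subsidy, sellers receive Ps = Pb + 9 for each unit, where Pb is the price buyers pay.
On the curves, Pb = 203.75 - 1.25x and Ps = 8 + x; the wedge Ps − Pb = 9 gives 8 + x − (203.75 - 1.25x) = 9, so x' = 91.
Then Pb = 203.75 − 1.25·91 = 90 and Ps = 8 + 1·91 = 99.
ΔCS = ½(87 + 91)(95 − 90) = 445; ΔPS = ½(87 + 91)(99 − 95) = 356.
Government spending = 9 × 91 = 819.
DWL = ½ × 9 × (91 − 87) = 18; fraction = 18 / 819 = 2/91.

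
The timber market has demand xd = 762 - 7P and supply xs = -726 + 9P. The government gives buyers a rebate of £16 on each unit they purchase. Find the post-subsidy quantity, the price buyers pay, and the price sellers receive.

x' = 174; buyers pay £84; sellers receive £100

Pre-subsidy: 762 - 7P = -726 + 9P gives P* = 93, x* = 111.
With the rebate, buyers effectively pay Pb = Ps − 16, where Ps is the price sellers receive.
Demand in terms of Ps becomes xd = 762 − 7(Ps − 16) = 874 - 7Ps. Setting this equal to supply: 874 - 7Ps = -726 + 9Ps, so Ps = 100.
Buyers pay Pb = 100 − 16 = 84; x' = -726 + 9·100 = 174.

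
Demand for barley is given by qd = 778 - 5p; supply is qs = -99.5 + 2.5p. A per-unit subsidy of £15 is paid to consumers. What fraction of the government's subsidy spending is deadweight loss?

Pre-subsidy: 778 - 5p = -99.5 + 2.5p gives p* = 117, q* = 193.
With the rebate, buyers effectively pay pb = ps − 15, where ps is the price sellers receive.
Demand in terms of ps becomes qd = 778 − 5(ps − 15) = 853 - 5ps. Setting this equal to supply: 853 - 5ps = -99.5 + 2.5ps, so ps = 127.
Buyers pay pb = 127 − 15 = 112; q' = -99.5 + 2.5·127 = 218.
ΔCS = ½(193 + 218)(117 − 112) = 1027.5; ΔPS = ½(193 + 218)(127 − 117) = 2055.
Government spending = 15 × 218 = 3270.
DWL = ½ × 15 × (218 − 193) = 187.5; fraction = 187.5 / 3270 = 25/436.

DWL / government spending = 25/436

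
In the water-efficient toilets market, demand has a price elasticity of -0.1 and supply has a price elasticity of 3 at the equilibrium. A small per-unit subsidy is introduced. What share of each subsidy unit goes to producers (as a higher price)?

For a small subsidy around the equilibrium, the benefit split depends on the relative slopes, which at a point are proportional to the elasticities.
Buyer share = εs/(εs + |εd|) = 3/(3 + 0.1) = 30/31; seller share = |εd|/(εs + |εd|) = 1/31.
So producers capture 1/31 of the subsidy.

Producer share = 1/31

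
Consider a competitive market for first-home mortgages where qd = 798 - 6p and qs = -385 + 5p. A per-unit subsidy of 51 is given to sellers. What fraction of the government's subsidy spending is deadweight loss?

DWL / government spending = 51/214

Pre-subsidy: 798 - 6p = -385 + 5p gives p* = 1183/11, q* = 1680/11.
With the subsidy, sellers receive ps = pb + 51 for each unit, where pb is the price buyers pay.
Supply in terms of pb becomes qs = -385 + 5(pb + 51) = -130 + 5pb. Setting this equal to demand: 798 - 6pb = -130 + 5pb, so pb = 928/11.
Sellers receive ps = 928/11 + 51 = 1489/11; q' = 798 − 6·(928/11) = 3210/11.
ΔCS = ½(1680/11 + 3210/11)(1183/11 − 928/11) = 623475/121; ΔPS = ½(1680/11 + 3210/11)(1489/11 − 1183/11) = 748170/121.
Government spending = 51 × 3210/11 = 163710/11.
DWL = ½ × 51 × (3210/11 − 1680/11) = 39015/11; fraction = (39015/11) / (163710/11) = 51/214.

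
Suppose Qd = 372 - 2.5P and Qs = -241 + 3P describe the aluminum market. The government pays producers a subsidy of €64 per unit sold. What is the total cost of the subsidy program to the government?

Government cost = 127168/11

Pre-subsidy: 372 - 2.5P = -241 + 3P gives P* = 1226/11, Q* = 1027/11.
With the subsidy, sellers receive Ps = Pb + 64 for each unit, where Pb is the price buyers pay.
Supply in terms of Pb becomes Qs = -241 + 3(Pb + 64) = -49 + 3Pb. Setting this equal to demand: 372 - 2.5Pb = -49 + 3Pb, so Pb = 842/11.
Sellers receive Ps = 842/11 + 64 = 1546/11; Q' = 372 − 2.5·(842/11) = 1987/11.
Government outlay = subsidy × quantity = 64 × 1987/11 = 127168/11.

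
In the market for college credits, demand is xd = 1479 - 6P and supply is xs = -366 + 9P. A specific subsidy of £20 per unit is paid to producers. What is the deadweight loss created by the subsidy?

Deadweight loss = £720

Pre-subsidy: 1479 - 6P = -366 + 9P gives P* = 123, x* = 741.
With the subsidy, sellers receive Ps = Pb + 20 for each unit, where Pb is the price buyers pay.
Supply in terms of Pb becomes xs = -366 + 9(Pb + 20) = -186 + 9Pb. Setting this equal to demand: 1479 - 6Pb = -186 + 9Pb, so Pb = 111.
Sellers receive Ps = 111 + 20 = 131; x' = 1479 − 6·111 = 813.
The subsidy expands output by 813 − 741 = 72 past the efficient level; on those units the gap between marginal cost and willingness to pay runs from 0 up to 20.
DWL = ½ × 20 × 72 = 720.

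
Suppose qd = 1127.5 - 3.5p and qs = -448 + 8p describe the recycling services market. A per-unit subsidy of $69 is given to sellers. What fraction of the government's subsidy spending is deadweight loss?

DWL / government spending = 7/68

Pre-subsidy: 1127.5 - 3.5p = -448 + 8p gives p* = 137, q* = 648.
With the subsidy, sellers receive ps = pb + 69 for each unit, where pb is the price buyers pay.
Supply in terms of pb becomes qs = -448 + 8(pb + 69) = 104 + 8pb. Setting this equal to demand: 1127.5 - 3.5pb = 104 + 8pb, so pb = 89.
Sellers receive ps = 89 + 69 = 158; q' = 1127.5 − 3.5·89 = 816.
ΔCS = ½(648 + 816)(137 − 89) = 35136; ΔPS = ½(648 + 816)(158 − 137) = 15372.
Government spending = 69 × 816 = 56304.
DWL = ½ × 69 × (816 − 648) = 5796; fraction = 5796 / 56304 = 7/68.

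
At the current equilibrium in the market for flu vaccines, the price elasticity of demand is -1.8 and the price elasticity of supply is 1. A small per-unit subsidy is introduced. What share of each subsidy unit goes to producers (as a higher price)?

Producer share = 9/14

For a small subsidy around the equilibrium, the benefit split depends on the relative slopes, which at a point are proportional to the elasticities.
Buyer share = εs/(εs + |εd|) = 1/(1 + 1.8) = 5/14; seller share = |εd|/(εs + |εd|) = 9/14.
So producers capture 9/14 of the subsidy.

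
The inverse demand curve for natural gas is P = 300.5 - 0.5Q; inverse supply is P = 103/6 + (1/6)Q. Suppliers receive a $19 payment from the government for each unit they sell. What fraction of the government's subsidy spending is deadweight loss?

DWL / government spending = 57/1814

Pre-subsidy: 300.5 - 0.5Q = 103/6 + (1/6)Q gives Q* = 425 and P* = 88.
With the subsidy, sellers receive Ps = Pb + 19 for each unit, where Pb is the price buyers pay.
On the curves, Pb = 300.5 - 0.5Q and Ps = 103/6 + (1/6)Q; the wedge Ps − Pb = 19 gives 103/6 + (1/6)Q − (300.5 - 0.5Q) = 19, so Q' = 453.5.
Then Pb = 300.5 − 0.5·453.5 = 73.75 and Ps = 103/6 + (1/6)·453.5 = 92.75.
ΔCS = ½(425 + 453.5)(88 − 73.75) = 6259.3125; ΔPS = ½(425 + 453.5)(92.75 − 88) = 2086.4375.
Government spending = 19 × 453.5 = 8616.5.
DWL = ½ × 19 × (453.5 − 425) = 270.75; fraction = 270.75 / 8616.5 = 57/1814.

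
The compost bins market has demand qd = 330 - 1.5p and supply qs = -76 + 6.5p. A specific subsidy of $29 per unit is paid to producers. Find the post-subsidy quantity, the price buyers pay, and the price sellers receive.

Pre-subsidy: 330 - 1.5p = -76 + 6.5p gives p* = 50.75, q* = 253.875.
With the subsidy, sellers receive ps = pb + 29 for each unit, where pb is the price buyers pay.
Supply in terms of pb becomes qs = -76 + 6.5(pb + 29) = 112.5 + 6.5pb. Setting this equal to demand: 330 - 1.5pb = 112.5 + 6.5pb, so pb = 27.1875.
Sellers receive ps = 27.1875 + 29 = 56.1875; q' = 330 − 1.5·27.1875 = 289.21875.

q' = 289.21875; buyers pay $27.1875; sellers receive $56.1875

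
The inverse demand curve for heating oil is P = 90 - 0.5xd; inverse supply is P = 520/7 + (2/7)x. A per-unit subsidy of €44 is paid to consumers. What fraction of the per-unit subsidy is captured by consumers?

Pre-subsidy: 90 - 0.5x = 520/7 + (2/7)x gives x* = 20 and P* = 80.
With the rebate, buyers effectively pay Pb = Ps − 44, where Ps is the price sellers receive.
On the curves, Pb = 90 - 0.5x and Ps = 520/7 + (2/7)x; the wedge Ps − Pb = 44 gives 520/7 + (2/7)x − (90 - 0.5x) = 44, so x' = 76.
Then Pb = 90 − 0.5·76 = 52 and Ps = 520/7 + (2/7)·76 = 96.
Buyers' price falls by P* − Pb = 80 − 52 = 28; sellers' price rises by Ps − P* = 96 − 80 = 16.
So consumers capture 28/44 = 7/11 of each unit of subsidy.

Consumer share = 7/11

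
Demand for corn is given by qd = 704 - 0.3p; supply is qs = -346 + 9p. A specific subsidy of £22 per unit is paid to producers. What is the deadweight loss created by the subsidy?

Pre-subsidy: 704 - 0.3p = -346 + 9p gives p* = 3500/31, q* = 20774/31.
With the subsidy, sellers receive ps = pb + 22 for each unit, where pb is the price buyers pay.
Supply in terms of pb becomes qs = -346 + 9(pb + 22) = -148 + 9pb. Setting this equal to demand: 704 - 0.3pb = -148 + 9pb, so pb = 2840/31.
Sellers receive ps = 2840/31 + 22 = 3522/31; q' = 704 − 0.3·(2840/31) = 20972/31.
The subsidy expands output by 20972/31 − 20774/31 = 198/31 past the efficient level; on those units the gap between marginal cost and willingness to pay runs from 0 up to 22.
DWL = ½ × 22 × 198/31 = 2178/31.

Deadweight loss = 2178/31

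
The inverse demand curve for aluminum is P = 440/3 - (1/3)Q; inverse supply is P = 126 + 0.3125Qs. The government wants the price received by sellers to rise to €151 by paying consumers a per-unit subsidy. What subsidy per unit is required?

At a seller price of 151, quantity supplied is -403.2 + 3.2·151 = 80.
Buyers absorb 80 only when they pay Pb = 440/3 − (1/3)·80 = 120.
s = Ps − Pb = 151 − 120 = 31.

Required subsidy s = €31 per unit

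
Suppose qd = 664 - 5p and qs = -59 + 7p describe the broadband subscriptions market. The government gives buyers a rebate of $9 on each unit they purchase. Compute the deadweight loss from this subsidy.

Deadweight loss = $118.125

Pre-subsidy: 664 - 5p = -59 + 7p gives p* = 60.25, q* = 362.75.
With the rebate, buyers effectively pay pb = ps − 9, where ps is the price sellers receive.
Demand in terms of ps becomes qd = 664 − 5(ps − 9) = 709 - 5ps. Setting this equal to supply: 709 - 5ps = -59 + 7ps, so ps = 64.
Buyers pay pb = 64 − 9 = 55; q' = -59 + 7·64 = 389.
The subsidy expands output by 389 − 362.75 = 26.25 past the efficient level; on those units the gap between marginal cost and willingness to pay runs from 0 up to 9.
DWL = ½ × 9 × 26.25 = 118.125.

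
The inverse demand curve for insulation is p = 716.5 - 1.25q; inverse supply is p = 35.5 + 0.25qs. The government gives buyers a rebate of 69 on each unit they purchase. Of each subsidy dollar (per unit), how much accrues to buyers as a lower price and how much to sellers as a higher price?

Buyers gain 57.5 per unit; sellers gain 11.5 per unit

Pre-subsidy: 716.5 - 1.25q = 35.5 + 0.25q gives q* = 454 and p* = 149.
With the rebate, buyers effectively pay pb = ps − 69, where ps is the price sellers receive.
On the curves, pb = 716.5 - 1.25q and ps = 35.5 + 0.25q; the wedge ps − pb = 69 gives 35.5 + 0.25q − (716.5 - 1.25q) = 69, so q' = 500.
Then pb = 716.5 − 1.25·500 = 91.5 and ps = 35.5 + 0.25·500 = 160.5.
Buyers' price falls by p* − pb = 149 − 91.5 = 57.5; sellers' price rises by ps − p* = 160.5 − 149 = 11.5.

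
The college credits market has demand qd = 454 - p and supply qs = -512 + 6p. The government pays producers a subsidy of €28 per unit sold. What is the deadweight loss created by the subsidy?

Pre-subsidy: 454 - p = -512 + 6p gives p* = 138, q* = 316.
With the subsidy, sellers receive ps = pb + 28 for each unit, where pb is the price buyers pay.
Supply in terms of pb becomes qs = -512 + 6(pb + 28) = -344 + 6pb. Setting this equal to demand: 454 - pb = -344 + 6pb, so pb = 114.
Sellers receive ps = 114 + 28 = 142; q' = 454 − 1·114 = 340.
The subsidy expands output by 340 − 316 = 24 past the efficient level; on those units the gap between marginal cost and willingness to pay runs from 0 up to 28.
DWL = ½ × 28 × 24 = 336.

Deadweight loss = €336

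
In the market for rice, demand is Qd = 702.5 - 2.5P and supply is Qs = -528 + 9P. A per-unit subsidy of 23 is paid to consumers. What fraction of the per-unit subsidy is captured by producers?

Producer share = 5/23

Pre-subsidy: 702.5 - 2.5P = -528 + 9P gives P* = 107, Q* = 435.
With the rebate, buyers effectively pay Pb = Ps − 23, where Ps is the price sellers receive.
Demand in terms of Ps becomes Qd = 702.5 − 2.5(Ps − 23) = 760 - 2.5Ps. Setting this equal to supply: 760 - 2.5Ps = -528 + 9Ps, so Ps = 112.
Buyers pay Pb = 112 − 23 = 89; Q' = -528 + 9·112 = 480.
Buyers' price falls by P* − Pb = 107 − 89 = 18; sellers' price rises by Ps − P* = 112 − 107 = 5.
So producers capture 5/23 = 5/23 of each unit of subsidy.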